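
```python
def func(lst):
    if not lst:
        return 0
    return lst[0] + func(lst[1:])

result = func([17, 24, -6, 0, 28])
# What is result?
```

17 + 24 + (-6) + 0 + 28 + 0 = 63

Answer: 63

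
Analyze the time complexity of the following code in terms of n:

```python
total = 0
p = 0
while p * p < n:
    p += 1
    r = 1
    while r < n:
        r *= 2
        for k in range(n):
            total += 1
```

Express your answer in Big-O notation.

Each loop level contributes: √n × log n × n. Multiplying the contributions gives O(n√n log n).

Answer: O(n√n log n)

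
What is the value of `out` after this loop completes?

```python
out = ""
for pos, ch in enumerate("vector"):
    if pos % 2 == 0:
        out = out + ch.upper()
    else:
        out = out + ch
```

Uppercase even positions in 'vector'
`out` takes the values: "" → "V" → "Ve" → "VeC" → "VeCt" → "VeCtO" → "VeCtOr"

Answer: "VeCtOr"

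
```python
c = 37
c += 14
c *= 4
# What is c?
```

Trace:
`c = 37` → c = 37
`c += 14` → c = 51
`c *= 4` → c = 204
So c = 204

Answer: 204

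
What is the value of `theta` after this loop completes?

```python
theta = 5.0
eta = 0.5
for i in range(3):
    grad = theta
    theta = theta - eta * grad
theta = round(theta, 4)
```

Gradient descent: w = 5.0 * (1 - 0.5)^3
`theta` takes the values: 5.0 → 2.5 → 1.25 → 0.625

Answer: 0.625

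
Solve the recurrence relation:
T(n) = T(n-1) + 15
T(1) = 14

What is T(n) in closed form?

Unrolling: T(n) = T(1) + 15·(n-1) = 14 + 15(n-1) = 15n - 1.

Answer: T(n) = 15n - 1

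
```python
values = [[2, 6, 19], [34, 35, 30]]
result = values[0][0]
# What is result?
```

Trace:
`values = [[2, 6, 19], [34, 35, 30]]` → values = [[2, 6, 19], [34, 35, 30]]
`result = values[0][0]` → result = 2
So result = 2

Answer: 2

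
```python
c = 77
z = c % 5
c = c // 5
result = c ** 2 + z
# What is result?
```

Trace:
`c = 77` → c = 77
`z = c % 5` → z = 2
`c = c // 5` → c = 15
`result = c ** 2 + z` → result = 227
So result = 227

Answer: 227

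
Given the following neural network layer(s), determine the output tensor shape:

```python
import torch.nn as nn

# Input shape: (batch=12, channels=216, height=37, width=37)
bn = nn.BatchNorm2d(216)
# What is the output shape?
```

Input: (12, 216, 37, 37) -> Output: (12, 216, 37, 37)

Answer: (12, 216, 37, 37)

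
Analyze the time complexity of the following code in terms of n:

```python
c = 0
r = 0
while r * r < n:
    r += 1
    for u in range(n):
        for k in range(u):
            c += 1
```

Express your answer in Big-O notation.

Each loop level contributes: √n × n × n. Multiplying the contributions gives O(n^2√n).

Answer: O(n^2√n)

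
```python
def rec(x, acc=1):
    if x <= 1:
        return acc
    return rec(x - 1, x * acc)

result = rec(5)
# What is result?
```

Accumulator trace (n, acc): (5, 1) -> (4, 5) -> (3, 20) -> (2, 60) -> (1, 120) -> return 120

Answer: 120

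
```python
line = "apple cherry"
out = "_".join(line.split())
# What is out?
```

Trace:
`line = "apple cherry"` → line = 'apple cherry'
`out = "_".join(line.split())` → out = 'apple_cherry'
So out = 'apple_cherry'

Answer: 'apple_cherry'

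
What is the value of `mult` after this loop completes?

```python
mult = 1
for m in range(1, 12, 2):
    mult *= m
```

Product of 1, 3, 5, ... up to 11
`mult` takes the values: 1 → 3 → 15 → 105 → 945 → 10395

Answer: 10395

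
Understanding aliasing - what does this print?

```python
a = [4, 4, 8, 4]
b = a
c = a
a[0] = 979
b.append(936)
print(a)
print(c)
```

Key concept: multiple aliases.
Step by step:
`a = [4, 4, 8, 4]` → a = [4, 4, 8, 4]
`b = a` → b = [4, 4, 8, 4] (same object as a)
`c = a` → c = [4, 4, 8, 4] (same object as a, b)
`a[0] = 979` → a = [979, 4, 8, 4] (same object as b, c); b = [979, 4, 8, 4] (same object as a, c); c = [979, 4, 8, 4] (same object as a, b)
`b.append(936)` → a = [979, 4, 8, 4, 936] (same object as b, c); b = [979, 4, 8, 4, 936] (same object as a, c); c = [979, 4, 8, 4, 936] (same object as a, b)
`print(a)` → prints [979, 4, 8, 4, 936]
`print(c)` → prints [979, 4, 8, 4, 936]

Answer:
[979, 4, 8, 4, 936]
[979, 4, 8, 4, 936]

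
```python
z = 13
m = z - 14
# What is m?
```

Trace:
`z = 13` → z = 13
`m = z - 14` → m = -1
So m = -1

Answer: -1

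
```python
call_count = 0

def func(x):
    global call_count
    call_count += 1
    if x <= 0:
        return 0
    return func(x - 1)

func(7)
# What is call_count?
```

Linear recursion stepping by 1: 8 calls from x=7 down to ≤0.

Answer: 8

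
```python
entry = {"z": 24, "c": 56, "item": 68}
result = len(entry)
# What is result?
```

Trace:
`entry = {"z": 24, "c": 56, "item": 68}` → entry = {'z': 24, 'c': 56, 'item': 68}
`result = len(entry)` → result = 3
So result = 3

Answer: 3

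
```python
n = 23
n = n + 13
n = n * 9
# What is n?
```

Trace:
`n = 23` → n = 23
`n = n + 13` → n = 36
`n = n * 9` → n = 324
So n = 324

Answer: 324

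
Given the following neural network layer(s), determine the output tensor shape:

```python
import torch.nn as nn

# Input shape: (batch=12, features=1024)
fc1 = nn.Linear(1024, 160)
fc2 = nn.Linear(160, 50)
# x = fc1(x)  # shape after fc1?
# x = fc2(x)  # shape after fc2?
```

Input: (12, 1024) -> after fc1: (12, 160) -> Output: (12, 50)

Answer: (12, 50)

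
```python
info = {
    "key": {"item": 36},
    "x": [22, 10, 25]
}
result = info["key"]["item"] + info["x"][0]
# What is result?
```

Trace:
`info = { ...` → info = {'key': {'item': 36}, 'x': [22, 10, 25]}
`result = info["key"]["item"] + info["x"][0]` → result = 58
So result = 58

Answer: 58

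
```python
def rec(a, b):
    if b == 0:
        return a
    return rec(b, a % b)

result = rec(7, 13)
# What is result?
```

rec(7, 13) -> rec(13, 7) -> rec(7, 6) -> rec(6, 1) -> rec(1, 0) -> 1

Answer: 1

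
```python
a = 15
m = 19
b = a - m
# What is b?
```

Trace:
`a = 15` → a = 15
`m = 19` → m = 19
`b = a - m` → b = -4
So b = -4

Answer: -4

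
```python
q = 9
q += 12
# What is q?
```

Trace:
`q = 9` → q = 9
`q += 12` → q = 21
So q = 21

Answer: 21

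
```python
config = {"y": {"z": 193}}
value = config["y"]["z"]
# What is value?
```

Trace:
`config = {"y": {"z": 193}}` → config = {'y': {'z': 193}}
`value = config["y"]["z"]` → value = 193
So value = 193

Answer: 193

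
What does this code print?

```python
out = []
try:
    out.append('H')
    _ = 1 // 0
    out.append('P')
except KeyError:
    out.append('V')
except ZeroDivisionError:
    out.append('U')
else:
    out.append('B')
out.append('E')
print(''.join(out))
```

Execution trace: 'H' (try body) → 'U' (except ZeroDivisionError) → 'E' (after the try/except). Output: HUE

Answer: HUE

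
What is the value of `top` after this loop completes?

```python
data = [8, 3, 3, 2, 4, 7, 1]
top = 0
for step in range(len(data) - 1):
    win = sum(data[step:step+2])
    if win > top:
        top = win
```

Max sum of 2-element window in [8, 3, 3, 2, 4, 7, 1]
`top` takes the values: 0 → 11

Answer: 11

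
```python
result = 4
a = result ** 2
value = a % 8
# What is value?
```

Trace:
`result = 4` → result = 4
`a = result ** 2` → a = 16
`value = a % 8` → value = 0
So value = 0

Answer: 0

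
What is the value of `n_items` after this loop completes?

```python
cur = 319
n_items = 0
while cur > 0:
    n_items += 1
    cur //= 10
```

Count digits by repeated division by 10
`n_items` takes the values: 0 → 1 → 2 → 3

Answer: 3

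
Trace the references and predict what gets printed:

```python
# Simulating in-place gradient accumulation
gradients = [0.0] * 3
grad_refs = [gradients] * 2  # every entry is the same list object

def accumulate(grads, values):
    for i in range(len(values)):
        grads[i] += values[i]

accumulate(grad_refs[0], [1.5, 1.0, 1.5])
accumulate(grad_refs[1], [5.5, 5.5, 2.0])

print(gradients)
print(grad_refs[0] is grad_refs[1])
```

Key concept: gradient accumulation aliasing.
Step by step:
`gradients = [0.0] * 3` → gradients = [0.0, 0.0, 0.0]
`grad_refs = [gradients] * 2` → grad_refs = [[0.0, 0.0, 0.0], [0.0, 0.0, 0.0]]
`accumulate(grad_refs[0], [1.5, 1.0, 1.5])` → gradients = [1.5, 1.0, 1.5]; grad_refs = [[1.5, 1.0, 1.5], [1.5, 1.0, 1.5]]
`accumulate(grad_refs[1], [5.5, 5.5, 2.0])` → gradients = [7.0, 6.5, 3.5]; grad_refs = [[7.0, 6.5, 3.5], [7.0, 6.5, 3.5]]
`print(gradients)` → prints [7.0, 6.5, 3.5]
`print(grad_refs[0] is grad_refs[1])` → prints True

Answer:
[7.0, 6.5, 3.5]
True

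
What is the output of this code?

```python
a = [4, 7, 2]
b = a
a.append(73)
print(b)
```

Key concept: basic list aliasing.
Step by step:
`a = [4, 7, 2]` → a = [4, 7, 2]
`b = a` → b = [4, 7, 2] (same object as a)
`a.append(73)` → a = [4, 7, 2, 73] (same object as b); b = [4, 7, 2, 73] (same object as a)
`print(b)` → prints [4, 7, 2, 73]

Answer: [4, 7, 2, 73]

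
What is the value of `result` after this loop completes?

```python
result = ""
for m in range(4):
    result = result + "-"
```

Repeat '-' 4 times
`result` takes the values: "" → "-" → "--" → "---" → "----"

Answer: "----"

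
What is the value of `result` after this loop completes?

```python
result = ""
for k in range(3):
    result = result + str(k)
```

Concatenate digits 0 to 2
`result` takes the values: "" → "0" → "01" → "012"

Answer: "012"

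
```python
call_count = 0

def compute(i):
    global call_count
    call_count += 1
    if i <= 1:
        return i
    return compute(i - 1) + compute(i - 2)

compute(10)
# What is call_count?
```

Calls(i) = 1 + Calls(i-1) + Calls(i-2); Calls(0)=Calls(1)=1. For i=10 this gives 177.

Answer: 177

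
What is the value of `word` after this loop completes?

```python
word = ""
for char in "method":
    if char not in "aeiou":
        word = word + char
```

Remove vowels from 'method'
`word` takes the values: "" → "m" → "mt" → "mth" → "mthd"

Answer: "mthd"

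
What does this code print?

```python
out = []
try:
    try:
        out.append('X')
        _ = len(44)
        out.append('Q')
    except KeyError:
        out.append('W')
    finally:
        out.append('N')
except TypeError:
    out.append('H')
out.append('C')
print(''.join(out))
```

Execution trace: 'X' (try body) → 'N' (finally) → 'H' (outer except TypeError) → 'C' (after the try/except). Output: XNHC

Answer: XNHC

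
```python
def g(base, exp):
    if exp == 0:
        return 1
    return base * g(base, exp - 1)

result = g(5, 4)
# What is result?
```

g(5, 4) = 5 * 5 * 5 * 5 = 625

Answer: 625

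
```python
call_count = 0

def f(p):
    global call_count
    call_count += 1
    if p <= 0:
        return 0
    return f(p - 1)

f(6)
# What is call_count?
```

Linear recursion stepping by 1: 7 calls from p=6 down to ≤0.

Answer: 7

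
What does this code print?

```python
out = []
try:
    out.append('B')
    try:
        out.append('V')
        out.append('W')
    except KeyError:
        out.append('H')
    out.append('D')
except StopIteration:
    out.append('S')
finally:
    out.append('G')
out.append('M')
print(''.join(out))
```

Execution trace: 'B' (try body) → 'V' (inner try body) → 'W' (inner try body, no exception) → 'D' (try body, no exception) → 'G' (finally) → 'M' (after the try/except). Output: BVWDGM

Answer: BVWDGM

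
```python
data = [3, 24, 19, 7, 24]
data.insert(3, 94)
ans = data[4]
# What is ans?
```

Trace:
`data = [3, 24, 19, 7, 24]` → data = [3, 24, 19, 7, 24]
`data.insert(3, 94)` → data = [3, 24, 19, 94, 7, 24]
`ans = data[4]` → ans = 7
So ans = 7

Answer: 7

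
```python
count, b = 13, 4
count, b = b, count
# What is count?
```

Trace:
`count, b = 13, 4` → count = 13; b = 4
`count, b = b, count` → count = 4; b = 13
So count = 4

Answer: 4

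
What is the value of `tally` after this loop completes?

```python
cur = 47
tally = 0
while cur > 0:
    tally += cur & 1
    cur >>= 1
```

Count set bits in 47 (binary: 0b101111)
`tally` takes the values: 0 → 1 → 2 → 3 → 4 → 5

Answer: 5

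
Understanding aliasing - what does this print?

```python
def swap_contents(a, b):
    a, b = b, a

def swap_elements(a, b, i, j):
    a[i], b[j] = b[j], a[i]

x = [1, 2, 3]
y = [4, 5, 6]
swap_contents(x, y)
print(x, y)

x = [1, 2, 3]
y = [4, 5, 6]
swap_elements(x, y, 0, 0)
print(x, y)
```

Key concept: parameter rebinding vs mutation.
Step by step:
`x = [1, 2, 3]` → x = [1, 2, 3]
`y = [4, 5, 6]` → y = [4, 5, 6]
`swap_contents(x, y)` → no visible change to tracked variables
`print(x, y)` → prints [1, 2, 3] [4, 5, 6]
`x = [1, 2, 3]` → x = [1, 2, 3]
`y = [4, 5, 6]` → y = [4, 5, 6]
`swap_elements(x, y, 0, 0)` → x = [4, 2, 3]; y = [1, 5, 6]
`print(x, y)` → prints [4, 2, 3] [1, 5, 6]

Answer:
[1, 2, 3] [4, 5, 6]
[4, 2, 3] [1, 5, 6]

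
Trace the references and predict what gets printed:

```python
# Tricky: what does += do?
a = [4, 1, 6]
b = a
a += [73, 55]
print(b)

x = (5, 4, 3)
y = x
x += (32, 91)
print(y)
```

Key concept: += behavior differs for mutable vs immutable.
Step by step:
`a = [4, 1, 6]` → a = [4, 1, 6]
`b = a` → b = [4, 1, 6] (same object as a)
`a += [73, 55]` → a = [4, 1, 6, 73, 55] (same object as b); b = [4, 1, 6, 73, 55] (same object as a)
`print(b)` → prints [4, 1, 6, 73, 55]
`x = (5, 4, 3)` → x = (5, 4, 3)
`y = x` → y = (5, 4, 3)
`x += (32, 91)` → x = (5, 4, 3, 32, 91)
`print(y)` → prints (5, 4, 3)

Answer:
[4, 1, 6, 73, 55]
(5, 4, 3)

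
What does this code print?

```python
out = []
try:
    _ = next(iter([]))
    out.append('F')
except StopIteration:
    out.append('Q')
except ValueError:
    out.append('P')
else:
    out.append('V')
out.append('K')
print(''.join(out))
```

Execution trace: 'Q' (except StopIteration) → 'K' (after the try/except). Output: QK

Answer: QK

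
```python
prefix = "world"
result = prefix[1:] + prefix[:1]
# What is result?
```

Trace:
`prefix = "world"` → prefix = 'world'
`result = prefix[1:] + prefix[:1]` → result = 'orldw'
So result = 'orldw'

Answer: 'orldw'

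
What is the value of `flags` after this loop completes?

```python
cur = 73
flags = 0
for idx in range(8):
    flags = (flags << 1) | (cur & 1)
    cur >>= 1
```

Reverse lowest 8 bits of 73
`flags` takes the values: 0 → 1 → 2 → 4 → 9 → 18 → 36 → 73 → 146

Answer: 146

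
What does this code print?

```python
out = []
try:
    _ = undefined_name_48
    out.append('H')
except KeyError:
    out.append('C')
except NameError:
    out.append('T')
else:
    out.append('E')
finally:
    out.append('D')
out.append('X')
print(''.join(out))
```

Execution trace: 'T' (except NameError) → 'D' (finally) → 'X' (after the try/except). Output: TDX

Answer: TDX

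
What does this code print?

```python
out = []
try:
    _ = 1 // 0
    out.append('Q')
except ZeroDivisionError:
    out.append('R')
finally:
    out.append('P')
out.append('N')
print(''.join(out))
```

Execution trace: 'R' (except ZeroDivisionError) → 'P' (finally) → 'N' (after the try/except). Output: RPN

Answer: RPN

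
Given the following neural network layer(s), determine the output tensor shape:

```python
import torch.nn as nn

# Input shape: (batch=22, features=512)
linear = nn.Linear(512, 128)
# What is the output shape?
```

Input: (22, 512) -> Output: (22, 128)

Answer: (22, 128)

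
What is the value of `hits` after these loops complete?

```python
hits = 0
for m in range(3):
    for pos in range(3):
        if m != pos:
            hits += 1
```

3² - 3 (exclude diagonal)
`hits` takes the values: 0 → 1 → 2 → 3 → 4 → 5 → 6

Answer: 6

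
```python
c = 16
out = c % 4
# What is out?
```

Trace:
`c = 16` → c = 16
`out = c % 4` → out = 0
So out = 0

Answer: 0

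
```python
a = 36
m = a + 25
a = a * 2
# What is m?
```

Trace:
`a = 36` → a = 36
`m = a + 25` → m = 61
`a = a * 2` → a = 72
So m = 61

Answer: 61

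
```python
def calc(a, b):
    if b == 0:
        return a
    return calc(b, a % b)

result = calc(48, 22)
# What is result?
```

calc(48, 22) -> calc(22, 4) -> calc(4, 2) -> calc(2, 0) -> 2

Answer: 2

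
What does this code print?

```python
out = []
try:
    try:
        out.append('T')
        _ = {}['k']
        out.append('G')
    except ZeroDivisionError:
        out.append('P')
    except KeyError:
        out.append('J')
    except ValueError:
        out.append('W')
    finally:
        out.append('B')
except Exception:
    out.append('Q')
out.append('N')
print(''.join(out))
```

Execution trace: 'T' (inner try body) → 'J' (inner except KeyError) → 'B' (inner finally) → 'N' (after the try/except). Output: TJBN

Answer: TJBN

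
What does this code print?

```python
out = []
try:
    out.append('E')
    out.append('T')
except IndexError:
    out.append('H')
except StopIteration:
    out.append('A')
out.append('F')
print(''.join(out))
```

Execution trace: 'E' (try body) → 'T' (try body, no exception) → 'F' (after the try/except). Output: ETF

Answer: ETF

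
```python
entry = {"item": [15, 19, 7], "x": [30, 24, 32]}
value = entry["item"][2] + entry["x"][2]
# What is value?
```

Trace:
`entry = {"item": [15, 19, 7], "x": [30, 24, 32]}` → entry = {'item': [15, 19, 7], 'x': [30, 24, 32]}
`value = entry["item"][2] + entry["x"][2]` → value = 39
So value = 39

Answer: 39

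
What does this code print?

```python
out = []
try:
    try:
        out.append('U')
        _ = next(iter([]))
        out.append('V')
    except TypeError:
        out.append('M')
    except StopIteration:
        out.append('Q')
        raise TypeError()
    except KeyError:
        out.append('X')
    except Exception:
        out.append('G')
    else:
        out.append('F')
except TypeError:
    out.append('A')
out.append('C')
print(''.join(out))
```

Execution trace: 'U' (inner try body) → 'Q' (inner except StopIteration) → 'A' (outer except TypeError) → 'C' (after the try/except). Output: UQAC

Answer: UQAC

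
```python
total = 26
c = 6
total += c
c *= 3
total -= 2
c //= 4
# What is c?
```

Trace:
`total = 26` → total = 26
`c = 6` → c = 6
`total += c` → total = 32
`c *= 3` → c = 18
`total -= 2` → total = 30
`c //= 4` → c = 4
So c = 4

Answer: 4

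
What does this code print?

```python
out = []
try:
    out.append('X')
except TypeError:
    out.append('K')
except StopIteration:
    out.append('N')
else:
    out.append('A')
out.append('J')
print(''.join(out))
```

Execution trace: 'X' (try body, no exception) → 'A' (else) → 'J' (after the try/except). Output: XAJ

Answer: XAJ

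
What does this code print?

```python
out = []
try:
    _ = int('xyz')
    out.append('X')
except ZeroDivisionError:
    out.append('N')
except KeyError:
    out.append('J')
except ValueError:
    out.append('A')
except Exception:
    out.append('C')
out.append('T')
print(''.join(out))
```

Execution trace: 'A' (except ValueError) → 'T' (after the try/except). Output: AT

Answer: AT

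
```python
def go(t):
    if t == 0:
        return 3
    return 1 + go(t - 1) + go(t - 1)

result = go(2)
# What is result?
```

go(t) = 1 + 2·go(t-1), go(0)=3. Closed form: (3+1)·2^2 - 1 = 15.

Answer: 15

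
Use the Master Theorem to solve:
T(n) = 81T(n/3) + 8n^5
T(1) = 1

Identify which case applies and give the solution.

a=81, b=3, f(n)=8n^5. log_3(81) = 4. Since c=5 > 4 and the regularity condition holds (81(n/3)^5 = (81/3^5)n^5 with 81/3^5 < 1), Case 3 applies: T(n) = Θ(f(n)) = O(n^5).

Answer: O(n^5) - Case 3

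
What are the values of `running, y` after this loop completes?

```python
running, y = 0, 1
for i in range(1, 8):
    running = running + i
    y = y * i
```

Sum and factorial of 1 to 7
`running, y` takes the values: (0, 1) → (1, 1) → (3, 1) → (3, 2) → (6, 2) → (6, 6) → (10, 6) → (10, 24) → (15, 24) → (15, 120) → (21, 120) → (21, 720) → (28, 720) → (28, 5040)

Answer: 28, 5040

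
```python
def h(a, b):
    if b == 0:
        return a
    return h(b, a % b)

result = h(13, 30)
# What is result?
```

h(13, 30) -> h(30, 13) -> h(13, 4) -> h(4, 1) -> h(1, 0) -> 1

Answer: 1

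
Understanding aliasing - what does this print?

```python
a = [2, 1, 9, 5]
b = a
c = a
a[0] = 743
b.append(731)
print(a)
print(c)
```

Key concept: multiple aliases.
Step by step:
`a = [2, 1, 9, 5]` → a = [2, 1, 9, 5]
`b = a` → b = [2, 1, 9, 5] (same object as a)
`c = a` → c = [2, 1, 9, 5] (same object as a, b)
`a[0] = 743` → a = [743, 1, 9, 5] (same object as b, c); b = [743, 1, 9, 5] (same object as a, c); c = [743, 1, 9, 5] (same object as a, b)
`b.append(731)` → a = [743, 1, 9, 5, 731] (same object as b, c); b = [743, 1, 9, 5, 731] (same object as a, c); c = [743, 1, 9, 5, 731] (same object as a, b)
`print(a)` → prints [743, 1, 9, 5, 731]
`print(c)` → prints [743, 1, 9, 5, 731]

Answer:
[743, 1, 9, 5, 731]
[743, 1, 9, 5, 731]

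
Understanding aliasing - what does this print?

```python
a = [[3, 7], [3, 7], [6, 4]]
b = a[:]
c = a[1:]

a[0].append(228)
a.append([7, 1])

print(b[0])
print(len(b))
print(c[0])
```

Key concept: slice with nested mutation.
Step by step:
`a = [[3, 7], [3, 7], [6, 4]]` → a = [[3, 7], [3, 7], [6, 4]]
`b = a[:]` → b = [[3, 7], [3, 7], [6, 4]]
`c = a[1:]` → c = [[3, 7], [6, 4]]
`a[0].append(228)` → a = [[3, 7, 228], [3, 7], [6, 4]]; b = [[3, 7, 228], [3, 7], [6, 4]]
`a.append([7, 1])` → a = [[3, 7, 228], [3, 7], [6, 4], [7, 1]]
`print(b[0])` → prints [3, 7, 228]
`print(len(b))` → prints 3
`print(c[0])` → prints [3, 7]

Answer:
[3, 7, 228]
3
[3, 7]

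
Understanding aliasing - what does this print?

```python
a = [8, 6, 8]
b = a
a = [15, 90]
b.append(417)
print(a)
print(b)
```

Key concept: rebinding vs mutation: a is rebound to a new list, b still points at the original.
Step by step:
`a = [8, 6, 8]` → a = [8, 6, 8]
`b = a` → b = [8, 6, 8] (same object as a)
`a = [15, 90]` → a = [15, 90]
`b.append(417)` → b = [8, 6, 8, 417]
`print(a)` → prints [15, 90]
`print(b)` → prints [8, 6, 8, 417]

Answer:
[15, 90]
[8, 6, 8, 417]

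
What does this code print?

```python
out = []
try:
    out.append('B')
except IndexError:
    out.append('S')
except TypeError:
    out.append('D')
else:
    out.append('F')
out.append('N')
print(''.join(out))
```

Execution trace: 'B' (try body, no exception) → 'F' (else) → 'N' (after the try/except). Output: BFN

Answer: BFN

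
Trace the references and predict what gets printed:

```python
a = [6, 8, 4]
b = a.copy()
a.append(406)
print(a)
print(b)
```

Key concept: list.copy() creates independent copy.
Step by step:
`a = [6, 8, 4]` → a = [6, 8, 4]
`b = a.copy()` → b = [6, 8, 4]
`a.append(406)` → a = [6, 8, 4, 406]
`print(a)` → prints [6, 8, 4, 406]
`print(b)` → prints [6, 8, 4]

Answer:
[6, 8, 4, 406]
[6, 8, 4]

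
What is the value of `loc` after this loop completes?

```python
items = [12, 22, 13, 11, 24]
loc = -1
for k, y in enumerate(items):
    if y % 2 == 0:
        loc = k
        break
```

First even number index in [12, 22, 13, 11, 24]
`loc` takes the values: -1 → 0

Answer: 0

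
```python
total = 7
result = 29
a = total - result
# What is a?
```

Trace:
`total = 7` → total = 7
`result = 29` → result = 29
`a = total - result` → a = -22
So a = -22

Answer: -22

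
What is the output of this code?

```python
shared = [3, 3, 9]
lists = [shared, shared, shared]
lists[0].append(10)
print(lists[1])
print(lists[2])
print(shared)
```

Key concept: list of same reference.
Step by step:
`shared = [3, 3, 9]` → shared = [3, 3, 9]
`lists = [shared, shared, shared]` → lists = [[3, 3, 9], [3, 3, 9], [3, 3, 9]]
`lists[0].append(10)` → shared = [3, 3, 9, 10]; lists = [[3, 3, 9, 10], [3, 3, 9, 10], [3, 3, 9, 10]]
`print(lists[1])` → prints [3, 3, 9, 10]
`print(lists[2])` → prints [3, 3, 9, 10]
`print(shared)` → prints [3, 3, 9, 10]

Answer:
[3, 3, 9, 10]
[3, 3, 9, 10]
[3, 3, 9, 10]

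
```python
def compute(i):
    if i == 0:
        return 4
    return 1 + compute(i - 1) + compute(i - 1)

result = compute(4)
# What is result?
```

compute(i) = 1 + 2·compute(i-1), compute(0)=4. Closed form: (4+1)·2^4 - 1 = 79.

Answer: 79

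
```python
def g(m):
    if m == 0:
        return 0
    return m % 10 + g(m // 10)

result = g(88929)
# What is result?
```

Sum of digits of 88929: 9 + 2 + 9 + 8 + 8 = 36

Answer: 36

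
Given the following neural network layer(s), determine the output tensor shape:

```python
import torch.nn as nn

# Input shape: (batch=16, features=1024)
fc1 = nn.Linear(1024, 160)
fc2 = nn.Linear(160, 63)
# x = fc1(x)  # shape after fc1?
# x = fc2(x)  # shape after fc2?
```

Input: (16, 1024) -> after fc1: (16, 160) -> Output: (16, 63)

Answer: (16, 63)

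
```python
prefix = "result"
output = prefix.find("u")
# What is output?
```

Trace:
`prefix = "result"` → prefix = 'result'
`output = prefix.find("u")` → output = 3
So output = 3

Answer: 3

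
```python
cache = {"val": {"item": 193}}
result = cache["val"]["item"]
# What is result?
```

Trace:
`cache = {"val": {"item": 193}}` → cache = {'val': {'item': 193}}
`result = cache["val"]["item"]` → result = 193
So result = 193

Answer: 193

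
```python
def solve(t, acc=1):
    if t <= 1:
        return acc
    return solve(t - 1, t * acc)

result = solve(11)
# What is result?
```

Accumulator trace (n, acc): (11, 1) -> (10, 11) -> (9, 110) -> (8, 990) -> (7, 7920) -> (6, 55440) -> (5, 332640) -> (4, 1663200) -> (3, 6652800) -> (2, 19958400) -> (1, 39916800) -> return 39916800

Answer: 39916800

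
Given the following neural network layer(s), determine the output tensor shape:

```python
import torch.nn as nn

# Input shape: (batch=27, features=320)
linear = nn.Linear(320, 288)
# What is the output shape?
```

Input: (27, 320) -> Output: (27, 288)

Answer: (27, 288)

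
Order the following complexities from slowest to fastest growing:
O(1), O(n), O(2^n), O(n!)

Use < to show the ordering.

Ordered by growth rate: O(1) < O(n) < O(2^n) < O(n!)

Answer: O(1) < O(n) < O(2^n) < O(n!)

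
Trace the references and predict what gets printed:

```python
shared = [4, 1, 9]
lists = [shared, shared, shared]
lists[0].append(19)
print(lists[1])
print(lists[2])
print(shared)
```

Key concept: list of same reference.
Step by step:
`shared = [4, 1, 9]` → shared = [4, 1, 9]
`lists = [shared, shared, shared]` → lists = [[4, 1, 9], [4, 1, 9], [4, 1, 9]]
`lists[0].append(19)` → shared = [4, 1, 9, 19]; lists = [[4, 1, 9, 19], [4, 1, 9, 19], [4, 1, 9, 19]]
`print(lists[1])` → prints [4, 1, 9, 19]
`print(lists[2])` → prints [4, 1, 9, 19]
`print(shared)` → prints [4, 1, 9, 19]

Answer:
[4, 1, 9, 19]
[4, 1, 9, 19]
[4, 1, 9, 19]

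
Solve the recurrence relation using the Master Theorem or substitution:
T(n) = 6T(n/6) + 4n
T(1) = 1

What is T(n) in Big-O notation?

By Master Theorem: a=6, b=6, f(n)=4n. Since log_6(6) = 1 and f(n) = Θ(n^1), Case 2 applies. T(n) = O(n log n).

Answer: O(n log n)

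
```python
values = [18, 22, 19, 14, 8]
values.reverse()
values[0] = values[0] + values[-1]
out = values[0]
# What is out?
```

Trace:
`values = [18, 22, 19, 14, 8]` → values = [18, 22, 19, 14, 8]
`values.reverse()` → values = [8, 14, 19, 22, 18]
`values[0] = values[0] + values[-1]` → values = [26, 14, 19, 22, 18]
`out = values[0]` → out = 26
So out = 26

Answer: 26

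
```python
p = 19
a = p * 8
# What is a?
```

Trace:
`p = 19` → p = 19
`a = p * 8` → a = 152
So a = 152

Answer: 152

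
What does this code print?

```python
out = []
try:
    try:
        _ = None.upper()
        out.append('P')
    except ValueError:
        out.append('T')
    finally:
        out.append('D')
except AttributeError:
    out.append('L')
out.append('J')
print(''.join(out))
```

Execution trace: 'D' (finally) → 'L' (outer except AttributeError) → 'J' (after the try/except). Output: DLJ

Answer: DLJ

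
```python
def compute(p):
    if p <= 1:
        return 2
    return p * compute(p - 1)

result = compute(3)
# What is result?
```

compute(3) = 3 * 2 * 2 = 12

Answer: 12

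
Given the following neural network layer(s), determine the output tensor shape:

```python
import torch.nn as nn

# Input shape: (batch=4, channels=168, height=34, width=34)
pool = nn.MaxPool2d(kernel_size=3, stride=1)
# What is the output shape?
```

Input: (4, 168, 34, 34) -> Output: (4, 168, 32, 32)

Answer: (4, 168, 32, 32)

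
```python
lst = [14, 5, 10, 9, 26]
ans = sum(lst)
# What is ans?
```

Trace:
`lst = [14, 5, 10, 9, 26]` → lst = [14, 5, 10, 9, 26]
`ans = sum(lst)` → ans = 64
So ans = 64

Answer: 64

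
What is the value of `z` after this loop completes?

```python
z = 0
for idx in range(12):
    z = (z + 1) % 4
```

Increment mod 4, 12 times = 0
`z` takes the values: 0 → 1 → 2 → 3 → 0 → 1 → 2 → 3 → 0 → 1 → 2 → 3 → 0

Answer: 0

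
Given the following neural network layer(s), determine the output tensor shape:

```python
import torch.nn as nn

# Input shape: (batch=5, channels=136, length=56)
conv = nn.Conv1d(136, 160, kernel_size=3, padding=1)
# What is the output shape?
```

Input: (5, 136, 56) -> Output: (5, 160, 56)

Answer: (5, 160, 56)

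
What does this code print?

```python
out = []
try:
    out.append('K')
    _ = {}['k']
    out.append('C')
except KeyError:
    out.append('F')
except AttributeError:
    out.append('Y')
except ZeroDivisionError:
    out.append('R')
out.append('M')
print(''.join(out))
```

Execution trace: 'K' (try body) → 'F' (except KeyError) → 'M' (after the try/except). Output: KFM

Answer: KFM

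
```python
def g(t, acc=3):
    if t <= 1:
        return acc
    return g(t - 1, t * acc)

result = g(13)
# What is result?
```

Accumulator trace (n, acc): (13, 3) -> (12, 39) -> (11, 468) -> (10, 5148) -> (9, 51480) -> (8, 463320) -> (7, 3706560) -> (6, 25945920) -> (5, 155675520) -> (4, 778377600) -> (3, 3113510400) -> (2, 9340531200) -> (1, 18681062400) -> return 18681062400

Answer: 18681062400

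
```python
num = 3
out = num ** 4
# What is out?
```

Trace:
`num = 3` → num = 3
`out = num ** 4` → out = 81
So out = 81

Answer: 81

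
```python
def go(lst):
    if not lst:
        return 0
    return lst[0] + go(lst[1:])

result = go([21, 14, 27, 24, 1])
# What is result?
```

21 + 14 + 27 + 24 + 1 + 0 = 87

Answer: 87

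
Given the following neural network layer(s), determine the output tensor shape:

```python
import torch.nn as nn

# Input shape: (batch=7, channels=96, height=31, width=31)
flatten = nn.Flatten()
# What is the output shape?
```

Input: (7, 96, 31, 31) -> Output: (7, 92256)

Answer: (7, 92256)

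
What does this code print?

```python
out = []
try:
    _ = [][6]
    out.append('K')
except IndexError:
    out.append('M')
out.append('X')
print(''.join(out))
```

Execution trace: 'M' (except IndexError) → 'X' (after the try/except). Output: MX

Answer: MX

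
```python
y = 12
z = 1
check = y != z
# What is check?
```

Trace:
`y = 12` → y = 12
`z = 1` → z = 1
`check = y != z` → check = True
So check = True

Answer: True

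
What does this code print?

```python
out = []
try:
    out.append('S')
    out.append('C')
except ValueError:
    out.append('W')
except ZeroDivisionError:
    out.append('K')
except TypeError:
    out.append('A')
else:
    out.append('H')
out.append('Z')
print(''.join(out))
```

Execution trace: 'S' (try body) → 'C' (try body, no exception) → 'H' (else) → 'Z' (after the try/except). Output: SCHZ

Answer: SCHZ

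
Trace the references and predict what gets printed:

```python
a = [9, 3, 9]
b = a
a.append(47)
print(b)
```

Key concept: basic list aliasing.
Step by step:
`a = [9, 3, 9]` → a = [9, 3, 9]
`b = a` → b = [9, 3, 9] (same object as a)
`a.append(47)` → a = [9, 3, 9, 47] (same object as b); b = [9, 3, 9, 47] (same object as a)
`print(b)` → prints [9, 3, 9, 47]

Answer: [9, 3, 9, 47]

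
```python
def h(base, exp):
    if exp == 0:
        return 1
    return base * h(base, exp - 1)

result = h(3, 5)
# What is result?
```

h(3, 5) = 3 * 3 * 3 * 3 * 3 = 243

Answer: 243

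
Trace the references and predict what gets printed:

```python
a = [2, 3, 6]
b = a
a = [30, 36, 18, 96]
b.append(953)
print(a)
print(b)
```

Key concept: rebinding vs mutation: a is rebound to a new list, b still points at the original.
Step by step:
`a = [2, 3, 6]` → a = [2, 3, 6]
`b = a` → b = [2, 3, 6] (same object as a)
`a = [30, 36, 18, 96]` → a = [30, 36, 18, 96]
`b.append(953)` → b = [2, 3, 6, 953]
`print(a)` → prints [30, 36, 18, 96]
`print(b)` → prints [2, 3, 6, 953]

Answer:
[30, 36, 18, 96]
[2, 3, 6, 953]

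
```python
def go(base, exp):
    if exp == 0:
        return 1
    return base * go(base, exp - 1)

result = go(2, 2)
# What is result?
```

go(2, 2) = 2 * 2 = 4

Answer: 4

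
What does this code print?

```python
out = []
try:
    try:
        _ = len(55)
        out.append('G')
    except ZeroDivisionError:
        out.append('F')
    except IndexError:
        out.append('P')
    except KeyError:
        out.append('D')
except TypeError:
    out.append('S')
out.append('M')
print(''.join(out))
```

Execution trace: 'S' (outer except TypeError) → 'M' (after the try/except). Output: SM

Answer: SM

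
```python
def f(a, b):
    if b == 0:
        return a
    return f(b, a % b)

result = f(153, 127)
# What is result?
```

f(153, 127) -> f(127, 26) -> f(26, 23) -> f(23, 3) -> f(3, 2) -> f(2, 1) -> f(1, 0) -> 1

Answer: 1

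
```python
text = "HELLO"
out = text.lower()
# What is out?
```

Trace:
`text = "HELLO"` → text = 'HELLO'
`out = text.lower()` → out = 'hello'
So out = 'hello'

Answer: 'hello'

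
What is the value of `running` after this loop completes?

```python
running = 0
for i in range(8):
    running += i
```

Sum of 0 to 7 = 28
`running` takes the values: 0 → 1 → 3 → 6 → 10 → 15 → 21 → 28

Answer: 28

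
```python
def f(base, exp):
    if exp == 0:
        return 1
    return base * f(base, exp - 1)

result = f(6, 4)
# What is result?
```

f(6, 4) = 6 * 6 * 6 * 6 = 1296

Answer: 1296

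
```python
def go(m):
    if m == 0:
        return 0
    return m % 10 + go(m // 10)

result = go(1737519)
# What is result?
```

Sum of digits of 1737519: 9 + 1 + 5 + 7 + 3 + 7 + 1 = 33

Answer: 33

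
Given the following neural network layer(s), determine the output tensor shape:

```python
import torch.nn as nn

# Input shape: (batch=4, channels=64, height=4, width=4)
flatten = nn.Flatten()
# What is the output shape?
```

Input: (4, 64, 4, 4) -> Output: (4, 1024)

Answer: (4, 1024)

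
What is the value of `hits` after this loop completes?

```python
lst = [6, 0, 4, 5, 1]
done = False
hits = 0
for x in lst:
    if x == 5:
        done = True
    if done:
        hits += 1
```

Count elements after first 5 in [6, 0, 4, 5, 1]
`hits` takes the values: 0 → 1 → 2

Answer: 2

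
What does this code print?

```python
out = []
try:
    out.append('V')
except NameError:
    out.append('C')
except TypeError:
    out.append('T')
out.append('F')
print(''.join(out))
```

Execution trace: 'V' (try body, no exception) → 'F' (after the try/except). Output: VF

Answer: VF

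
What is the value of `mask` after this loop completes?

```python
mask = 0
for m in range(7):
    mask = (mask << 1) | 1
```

Build 7 consecutive 1-bits: 0b1111111
`mask` takes the values: 0 → 1 → 3 → 7 → 15 → 31 → 63 → 127

Answer: 127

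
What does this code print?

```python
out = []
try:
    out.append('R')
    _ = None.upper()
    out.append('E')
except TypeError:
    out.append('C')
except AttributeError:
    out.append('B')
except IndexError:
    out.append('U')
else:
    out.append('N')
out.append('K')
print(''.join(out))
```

Execution trace: 'R' (try body) → 'B' (except AttributeError) → 'K' (after the try/except). Output: RBK

Answer: RBK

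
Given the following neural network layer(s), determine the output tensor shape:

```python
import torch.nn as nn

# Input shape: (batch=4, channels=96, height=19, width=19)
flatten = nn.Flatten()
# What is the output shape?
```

Input: (4, 96, 19, 19) -> Output: (4, 34656)

Answer: (4, 34656)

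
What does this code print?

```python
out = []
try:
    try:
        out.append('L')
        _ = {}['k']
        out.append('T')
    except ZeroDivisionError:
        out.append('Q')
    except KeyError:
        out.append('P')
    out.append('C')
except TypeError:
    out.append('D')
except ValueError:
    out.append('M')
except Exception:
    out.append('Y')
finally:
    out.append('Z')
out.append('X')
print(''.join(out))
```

Execution trace: 'L' (inner try body) → 'P' (inner except KeyError) → 'C' (try body, no exception) → 'Z' (finally) → 'X' (after the try/except). Output: LPCZX

Answer: LPCZX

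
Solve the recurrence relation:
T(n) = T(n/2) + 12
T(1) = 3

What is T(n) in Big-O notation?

Each step divides n by 2 and adds 12. After log_2(n) steps we reach T(1)=3. So T(n) = 12·log_2(n) + 3 = O(log n).

Answer: O(log n)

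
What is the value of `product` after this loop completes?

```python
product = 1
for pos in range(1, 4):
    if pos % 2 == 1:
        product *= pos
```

Product of odd numbers 1 to 3
`product` takes the values: 1 → 3

Answer: 3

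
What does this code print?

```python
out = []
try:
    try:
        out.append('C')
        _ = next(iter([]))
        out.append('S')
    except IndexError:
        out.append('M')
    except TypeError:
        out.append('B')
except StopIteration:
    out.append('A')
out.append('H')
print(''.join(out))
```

Execution trace: 'C' (try body) → 'A' (outer except StopIteration) → 'H' (after the try/except). Output: CAH

Answer: CAH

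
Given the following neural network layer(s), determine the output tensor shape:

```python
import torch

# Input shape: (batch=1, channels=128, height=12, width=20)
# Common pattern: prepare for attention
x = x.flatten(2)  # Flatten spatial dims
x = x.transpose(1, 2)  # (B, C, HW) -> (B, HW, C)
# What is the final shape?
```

Input: (1, 128, 12, 20) -> after flatten(2): (1, 128, 240) -> Output: (1, 240, 128)

Answer: (1, 240, 128)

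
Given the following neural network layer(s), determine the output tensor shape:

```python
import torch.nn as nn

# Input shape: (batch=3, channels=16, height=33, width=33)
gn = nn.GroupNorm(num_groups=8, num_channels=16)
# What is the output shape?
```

Input: (3, 16, 33, 33) -> Output: (3, 16, 33, 33)

Answer: (3, 16, 33, 33)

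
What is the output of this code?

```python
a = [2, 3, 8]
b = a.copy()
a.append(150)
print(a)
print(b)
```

Key concept: list.copy() creates independent copy.
Step by step:
`a = [2, 3, 8]` → a = [2, 3, 8]
`b = a.copy()` → b = [2, 3, 8]
`a.append(150)` → a = [2, 3, 8, 150]
`print(a)` → prints [2, 3, 8, 150]
`print(b)` → prints [2, 3, 8]

Answer:
[2, 3, 8, 150]
[2, 3, 8]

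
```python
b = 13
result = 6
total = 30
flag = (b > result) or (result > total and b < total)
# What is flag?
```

Trace:
`b = 13` → b = 13
`result = 6` → result = 6
`total = 30` → total = 30
`flag = (b > result) or (result > total and b < total)` → flag = True
So flag = True

Answer: True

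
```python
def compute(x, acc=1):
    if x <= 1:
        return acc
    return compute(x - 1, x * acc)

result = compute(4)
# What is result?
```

Accumulator trace (n, acc): (4, 1) -> (3, 4) -> (2, 12) -> (1, 24) -> return 24

Answer: 24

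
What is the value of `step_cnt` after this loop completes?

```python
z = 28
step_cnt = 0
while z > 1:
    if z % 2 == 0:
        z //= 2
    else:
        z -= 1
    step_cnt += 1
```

Steps to reduce 28 to 1
`step_cnt` takes the values: 0 → 1 → 2 → 3 → 4 → 5 → 6

Answer: 6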